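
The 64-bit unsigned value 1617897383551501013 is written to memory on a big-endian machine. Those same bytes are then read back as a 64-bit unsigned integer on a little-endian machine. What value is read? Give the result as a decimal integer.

1617897383551501013 in 64-bit hexadecimal is 0x1673ED192D9F02D5.
Stored big-endian, the bytes at ascending addresses are 16 73 ED 19 2D 9F 02 D5.
Read back as little-endian, the first byte is least significant, giving 0xD5029F2D19ED7316.
0xD5029F2D19ED7316 = 15349005496089408278.

15349005496089408278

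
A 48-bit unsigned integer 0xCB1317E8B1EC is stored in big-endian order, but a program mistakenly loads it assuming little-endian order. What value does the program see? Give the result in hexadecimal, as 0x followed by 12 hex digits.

0xECB1E81713CB

Stored big-endian, the bytes at ascending addresses are CB 13 17 E8 B1 EC.
Read back as little-endian, the first byte is least significant, giving 0xECB1E81713CB.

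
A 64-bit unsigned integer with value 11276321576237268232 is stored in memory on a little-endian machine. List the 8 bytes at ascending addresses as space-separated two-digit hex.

11276321576237268232 in hexadecimal, padded to 64 bits, is 0x9C7D8ABAA4B1FD08.
Split into bytes (most-significant first): 9C 7D 8A BA A4 B1 FD 08.
In little-endian order the low byte comes first in memory.
So at ascending addresses the bytes are 08 FD B1 A4 BA 8A 7D 9C.

08 FD B1 A4 BA 8A 7D 9C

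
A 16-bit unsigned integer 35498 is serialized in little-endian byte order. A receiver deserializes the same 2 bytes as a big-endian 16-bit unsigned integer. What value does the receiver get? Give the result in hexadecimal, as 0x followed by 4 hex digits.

0xAA8A

35498 in 16-bit hexadecimal is 0x8AAA.
Stored little-endian, the bytes at ascending addresses are AA 8A.
Read back as big-endian, the last byte is least significant, giving 0xAA8A.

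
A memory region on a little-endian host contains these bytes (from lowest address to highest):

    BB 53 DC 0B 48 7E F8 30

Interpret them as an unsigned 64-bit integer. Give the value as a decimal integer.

3528709155946517435

Little-endian stores the least-significant byte at the lowest address.
Reassemble most-significant byte first: 30 F8 7E 48 0B DC 53 BB → 0x30F87E480BDC53BB.
0x30F87E480BDC53BB = 3528709155946517435.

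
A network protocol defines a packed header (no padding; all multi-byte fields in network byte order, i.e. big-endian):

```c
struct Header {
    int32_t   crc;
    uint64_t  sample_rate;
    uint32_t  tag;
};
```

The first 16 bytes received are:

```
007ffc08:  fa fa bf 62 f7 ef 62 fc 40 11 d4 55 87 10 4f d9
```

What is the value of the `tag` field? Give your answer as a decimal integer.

`tag` follows `crc` (4 B), `sample_rate` (8 B), so it starts at offset 4 + 8 = 12 and occupies 4 bytes.
Bytes at offsets 12..15: 87 10 4F D9.
Big-endian: lowest address holds the most-significant byte.
The bytes are already most-significant first: 0x87104FD9.
0x87104FD9 = 2265993177.

2265993177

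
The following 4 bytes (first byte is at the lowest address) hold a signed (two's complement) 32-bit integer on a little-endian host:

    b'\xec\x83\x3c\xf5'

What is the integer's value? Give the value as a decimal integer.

In little-endian order the low byte comes first in memory.
Reassemble most-significant byte first: F5 3C 83 EC → 0xF53C83EC.
Top bit is set, so as a signed 32-bit value this is 0xF53C83EC − 2^32 = -180583444.

-180583444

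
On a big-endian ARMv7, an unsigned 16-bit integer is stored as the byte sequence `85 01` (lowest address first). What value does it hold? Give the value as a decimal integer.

34049

Big-endian stores the most-significant byte at the lowest address.
The bytes are already most-significant first: 0x8501.
0x8501 = 34049.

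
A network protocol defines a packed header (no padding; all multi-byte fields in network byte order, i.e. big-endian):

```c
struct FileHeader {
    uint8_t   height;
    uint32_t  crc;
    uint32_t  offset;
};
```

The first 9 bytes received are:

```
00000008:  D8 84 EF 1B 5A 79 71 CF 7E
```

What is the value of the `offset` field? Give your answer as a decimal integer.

2037501822

`offset` follows `height` (1 B), `crc` (4 B), so it starts at offset 1 + 4 = 5 and occupies 4 bytes.
Bytes at offsets 5..8: 79 71 CF 7E.
Big-endian: lowest address holds the most-significant byte.
The bytes are already most-significant first: 0x7971CF7E.
0x7971CF7E = 2037501822.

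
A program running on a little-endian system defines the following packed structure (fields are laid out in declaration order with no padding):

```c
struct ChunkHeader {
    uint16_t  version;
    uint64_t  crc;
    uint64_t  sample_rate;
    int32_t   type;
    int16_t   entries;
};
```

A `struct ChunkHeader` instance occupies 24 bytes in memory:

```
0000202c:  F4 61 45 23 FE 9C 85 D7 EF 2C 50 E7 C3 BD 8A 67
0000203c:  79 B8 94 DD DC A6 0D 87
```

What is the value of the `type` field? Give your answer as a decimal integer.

`type` follows `version` (2 B), `crc` (8 B), `sample_rate` (8 B), so it starts at offset 2 + 8 + 8 = 18 and occupies 4 bytes.
Bytes at offsets 18..21: 94 DD DC A6.
Little-endian stores the least-significant byte at the lowest address.
Reassemble most-significant byte first: A6 DC DD 94 → 0xA6DCDD94.
Top bit is set, so as a signed 32-bit value this is 0xA6DCDD94 − 2^32 = -1495474796.

-1495474796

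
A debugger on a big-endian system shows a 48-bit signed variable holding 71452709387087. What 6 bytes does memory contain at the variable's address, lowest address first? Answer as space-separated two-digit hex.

40 FC 61 5C 7B 4F

71452709387087 in hexadecimal, padded to 48 bits, is 0x40FC615C7B4F.
Split into bytes (most-significant first): 40 FC 61 5C 7B 4F.
Big-endian stores the most-significant byte at the lowest address.
So the memory order matches the most-significant-first order: 40 FC 61 5C 7B 4F.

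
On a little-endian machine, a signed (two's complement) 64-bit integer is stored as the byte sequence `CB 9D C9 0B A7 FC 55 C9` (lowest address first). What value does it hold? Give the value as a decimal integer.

Little-endian: lowest address holds the least-significant byte.
Reassemble most-significant byte first: C9 55 FC A7 0B C9 9D CB → 0xC955FCA70BC99DCB.
Top bit is set, so as a signed 64-bit value this is 0xC955FCA70BC99DCB − 2^64 = -3938964504678130229.

-3938964504678130229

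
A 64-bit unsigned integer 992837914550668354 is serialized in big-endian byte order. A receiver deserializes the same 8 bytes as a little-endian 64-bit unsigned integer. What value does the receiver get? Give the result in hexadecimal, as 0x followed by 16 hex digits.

0x420C55B0D244C70D

992837914550668354 in 64-bit hexadecimal is 0x0DC744D2B0550C42.
Stored big-endian, the bytes at ascending addresses are 0D C7 44 D2 B0 55 0C 42.
Read back as little-endian, the first byte is least significant, giving 0x420C55B0D244C70D.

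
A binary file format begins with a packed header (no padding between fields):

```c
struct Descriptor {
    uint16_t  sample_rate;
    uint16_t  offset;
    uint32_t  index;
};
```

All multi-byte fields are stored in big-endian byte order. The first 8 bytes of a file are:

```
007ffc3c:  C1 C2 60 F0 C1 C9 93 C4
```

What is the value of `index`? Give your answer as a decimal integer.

3251213252

`index` follows `sample_rate` (2 B), `offset` (2 B), so it starts at offset 2 + 2 = 4 and occupies 4 bytes.
Bytes at offsets 4..7: C1 C9 93 C4.
Big-endian: lowest address holds the most-significant byte.
The bytes are already most-significant first: 0xC1C993C4.
0xC1C993C4 = 3251213252.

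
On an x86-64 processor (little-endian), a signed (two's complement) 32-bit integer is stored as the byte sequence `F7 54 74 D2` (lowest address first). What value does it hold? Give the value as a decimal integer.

In little-endian order the low byte comes first in memory.
Reassemble most-significant byte first: D2 74 54 F7 → 0xD27454F7.
Top bit is set, so as a signed 32-bit value this is 0xD27454F7 − 2^32 = -764128009.

-764128009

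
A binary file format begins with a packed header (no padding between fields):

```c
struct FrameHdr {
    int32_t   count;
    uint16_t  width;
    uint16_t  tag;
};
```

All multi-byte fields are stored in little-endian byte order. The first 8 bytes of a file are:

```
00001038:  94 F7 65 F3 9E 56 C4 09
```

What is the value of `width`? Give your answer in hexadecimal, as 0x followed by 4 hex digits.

0x569E

`width` follows `count` (4 bytes), so it starts at byte offset 4 and occupies 2 bytes.
Bytes at offsets 4..5: 9E 56.
Little-endian stores the least-significant byte at the lowest address.
Reassemble most-significant byte first: 56 9E → 0x569E.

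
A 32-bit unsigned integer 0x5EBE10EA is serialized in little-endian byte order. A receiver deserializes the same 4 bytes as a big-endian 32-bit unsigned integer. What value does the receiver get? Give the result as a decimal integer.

Stored little-endian, the bytes at ascending addresses are EA 10 BE 5E.
Read back as big-endian, the last byte is least significant, giving 0xEA10BE5E.
0xEA10BE5E = 3926965854.

3926965854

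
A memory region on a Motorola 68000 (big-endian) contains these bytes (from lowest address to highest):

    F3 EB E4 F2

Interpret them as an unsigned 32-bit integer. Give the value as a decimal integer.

4092323058

Big-endian stores the most-significant byte at the lowest address.
The bytes are already most-significant first: 0xF3EBE4F2.
0xF3EBE4F2 = 4092323058.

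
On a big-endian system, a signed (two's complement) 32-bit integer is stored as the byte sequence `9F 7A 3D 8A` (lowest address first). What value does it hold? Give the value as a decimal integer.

-1619378806

In big-endian order the high byte comes first in memory.
The bytes are already most-significant first: 0x9F7A3D8A.
Top bit is set, so as a signed 32-bit value this is 0x9F7A3D8A − 2^32 = -1619378806.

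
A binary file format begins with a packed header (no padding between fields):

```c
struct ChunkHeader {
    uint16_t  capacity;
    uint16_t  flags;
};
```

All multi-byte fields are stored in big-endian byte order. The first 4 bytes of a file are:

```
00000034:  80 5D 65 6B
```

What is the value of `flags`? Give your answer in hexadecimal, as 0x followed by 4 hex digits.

`flags` follows `capacity` (2 bytes), so it starts at byte offset 2 and occupies 2 bytes.
Bytes at offsets 2..3: 65 6B.
In big-endian order the high byte comes first in memory.
The bytes are already most-significant first: 0x656B.

0x656B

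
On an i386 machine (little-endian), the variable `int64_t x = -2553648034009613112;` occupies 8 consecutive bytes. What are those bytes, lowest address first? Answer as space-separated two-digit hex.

Two's complement of -2553648034009613112 in 64 bits: 2553648034009613112 = 0x2370615B6C848338; invert → 0xDC8F9EA4937B7CC7; add 1 → 0xDC8F9EA4937B7CC8.
Split into bytes (most-significant first): DC 8F 9E A4 93 7B 7C C8.
In little-endian order the low byte comes first in memory.
So at ascending addresses the bytes are C8 7C 7B 93 A4 9E 8F DC.

C8 7C 7B 93 A4 9E 8F DC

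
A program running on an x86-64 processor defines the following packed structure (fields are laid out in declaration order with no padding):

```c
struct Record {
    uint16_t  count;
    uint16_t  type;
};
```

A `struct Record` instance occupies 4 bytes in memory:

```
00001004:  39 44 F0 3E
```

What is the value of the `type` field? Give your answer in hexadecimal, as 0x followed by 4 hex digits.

0x3EF0

`type` follows `count` (2 bytes), so it starts at byte offset 2 and occupies 2 bytes.
Bytes at offsets 2..3: F0 3E.
In little-endian order the low byte comes first in memory.
Reassemble most-significant byte first: 3E F0 → 0x3EF0.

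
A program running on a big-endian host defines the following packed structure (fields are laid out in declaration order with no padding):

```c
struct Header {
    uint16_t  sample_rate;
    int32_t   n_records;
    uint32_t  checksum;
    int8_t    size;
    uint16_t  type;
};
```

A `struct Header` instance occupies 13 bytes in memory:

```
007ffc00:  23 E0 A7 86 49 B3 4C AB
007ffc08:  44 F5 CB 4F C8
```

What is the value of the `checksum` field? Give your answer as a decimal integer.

`checksum` follows `sample_rate` (2 B), `n_records` (4 B), so it starts at offset 2 + 4 = 6 and occupies 4 bytes.
Bytes at offsets 6..9: 4C AB 44 F5.
In big-endian order the high byte comes first in memory.
The bytes are already most-significant first: 0x4CAB44F5.
0x4CAB44F5 = 1286292725.

1286292725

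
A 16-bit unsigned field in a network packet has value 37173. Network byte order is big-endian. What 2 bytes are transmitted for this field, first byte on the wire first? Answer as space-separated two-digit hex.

91 35

37173 in hexadecimal, padded to 16 bits, is 0x9135.
Split into bytes (most-significant first): 91 35.
Big-endian stores the most-significant byte at the lowest address.
So the memory order matches the most-significant-first order: 91 35.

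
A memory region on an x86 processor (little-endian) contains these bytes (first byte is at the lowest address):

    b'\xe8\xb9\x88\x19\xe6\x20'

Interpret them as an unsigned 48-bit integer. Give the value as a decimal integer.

Little-endian: lowest address holds the least-significant byte.
Reassemble most-significant byte first: 20 E6 19 88 B9 E8 → 0x20E61988B9E8.
0x20E61988B9E8 = 36172642957800.

36172642957800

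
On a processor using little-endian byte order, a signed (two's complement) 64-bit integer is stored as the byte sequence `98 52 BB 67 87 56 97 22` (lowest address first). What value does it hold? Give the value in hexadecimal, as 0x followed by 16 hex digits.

0x2297568767BB5298

In little-endian order the low byte comes first in memory.
Reassemble most-significant byte first: 22 97 56 87 67 BB 52 98 → 0x2297568767BB5298.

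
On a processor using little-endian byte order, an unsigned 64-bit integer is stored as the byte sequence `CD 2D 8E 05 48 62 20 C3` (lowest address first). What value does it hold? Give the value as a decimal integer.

In little-endian order the low byte comes first in memory.
Reassemble most-significant byte first: C3 20 62 48 05 8E 2D CD → 0xC3206248058E2DCD.
0xC3206248058E2DCD = 14060346098121059789.

14060346098121059789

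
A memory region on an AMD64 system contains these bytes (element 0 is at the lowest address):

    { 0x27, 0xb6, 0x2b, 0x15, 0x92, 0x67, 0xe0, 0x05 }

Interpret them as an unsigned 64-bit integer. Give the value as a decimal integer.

423452242090898983

Little-endian: lowest address holds the least-significant byte.
Reassemble most-significant byte first: 05 E0 67 92 15 2B B6 27 → 0x05E06792152BB627.
0x05E06792152BB627 = 423452242090898983.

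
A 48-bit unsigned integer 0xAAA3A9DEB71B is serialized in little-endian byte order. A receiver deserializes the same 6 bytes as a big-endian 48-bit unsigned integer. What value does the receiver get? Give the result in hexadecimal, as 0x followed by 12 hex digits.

Stored little-endian, the bytes at ascending addresses are 1B B7 DE A9 A3 AA.
Read back as big-endian, the last byte is least significant, giving 0x1BB7DEA9A3AA.

0x1BB7DEA9A3AA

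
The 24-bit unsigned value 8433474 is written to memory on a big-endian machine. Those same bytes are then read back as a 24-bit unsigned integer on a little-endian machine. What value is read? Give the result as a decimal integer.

8433474 in 24-bit hexadecimal is 0x80AF42.
Stored big-endian, the bytes at ascending addresses are 80 AF 42.
Read back as little-endian, the first byte is least significant, giving 0x42AF80.
0x42AF80 = 4370304.

4370304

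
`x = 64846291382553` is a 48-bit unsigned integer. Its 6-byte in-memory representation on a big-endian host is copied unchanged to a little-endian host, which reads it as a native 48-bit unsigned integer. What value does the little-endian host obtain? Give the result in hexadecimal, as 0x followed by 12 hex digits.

64846291382553 in 48-bit hexadecimal is 0x3AFA3429B119.
Stored big-endian, the bytes at ascending addresses are 3A FA 34 29 B1 19.
Read back as little-endian, the first byte is least significant, giving 0x19B12934FA3A.

0x19B12934FA3A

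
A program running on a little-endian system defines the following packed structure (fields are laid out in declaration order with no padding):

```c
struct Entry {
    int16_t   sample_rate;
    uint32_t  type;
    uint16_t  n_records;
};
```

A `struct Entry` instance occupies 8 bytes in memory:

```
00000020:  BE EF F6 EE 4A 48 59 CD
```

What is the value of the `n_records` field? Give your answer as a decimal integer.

`n_records` follows `sample_rate` (2 B), `type` (4 B), so it starts at offset 2 + 4 = 6 and occupies 2 bytes.
Bytes at offsets 6..7: 59 CD.
In little-endian order the low byte comes first in memory.
Reassemble most-significant byte first: CD 59 → 0xCD59.
0xCD59 = 52569.

52569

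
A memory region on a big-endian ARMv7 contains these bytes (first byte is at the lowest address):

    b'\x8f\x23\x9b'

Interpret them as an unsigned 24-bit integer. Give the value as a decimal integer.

In big-endian order the high byte comes first in memory.
The bytes are already most-significant first: 0x8F239B.
0x8F239B = 9380763.

9380763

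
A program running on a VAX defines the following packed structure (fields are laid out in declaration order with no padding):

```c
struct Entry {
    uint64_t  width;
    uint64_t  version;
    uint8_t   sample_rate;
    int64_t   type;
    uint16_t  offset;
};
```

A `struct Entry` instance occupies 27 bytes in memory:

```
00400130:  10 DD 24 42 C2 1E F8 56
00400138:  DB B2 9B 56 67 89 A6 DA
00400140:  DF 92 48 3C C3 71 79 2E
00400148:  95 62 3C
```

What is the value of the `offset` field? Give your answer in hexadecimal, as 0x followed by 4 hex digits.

`offset` follows `width` (8 B), `version` (8 B), `sample_rate` (1 B), `type` (8 B), so it starts at offset 8 + 8 + 1 + 8 = 25 and occupies 2 bytes.
Bytes at offsets 25..26: 62 3C.
In little-endian order the low byte comes first in memory.
Reassemble most-significant byte first: 3C 62 → 0x3C62.

0x3C62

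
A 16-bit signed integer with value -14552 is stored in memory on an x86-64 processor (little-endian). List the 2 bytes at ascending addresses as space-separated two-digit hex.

28 C7

Two's complement of -14552 in 16 bits: 14552 = 0x38D8; invert → 0xC727; add 1 → 0xC728.
Split into bytes (most-significant first): C7 28.
Little-endian: lowest address holds the least-significant byte.
So at ascending addresses the bytes are 28 C7.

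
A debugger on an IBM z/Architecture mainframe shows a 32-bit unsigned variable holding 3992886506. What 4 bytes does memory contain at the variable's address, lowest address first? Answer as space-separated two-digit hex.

ED FE 9C EA

3992886506 in hexadecimal, padded to 32 bits, is 0xEDFE9CEA.
Split into bytes (most-significant first): ED FE 9C EA.
Big-endian stores the most-significant byte at the lowest address.
So the memory order matches the most-significant-first order: ED FE 9C EA.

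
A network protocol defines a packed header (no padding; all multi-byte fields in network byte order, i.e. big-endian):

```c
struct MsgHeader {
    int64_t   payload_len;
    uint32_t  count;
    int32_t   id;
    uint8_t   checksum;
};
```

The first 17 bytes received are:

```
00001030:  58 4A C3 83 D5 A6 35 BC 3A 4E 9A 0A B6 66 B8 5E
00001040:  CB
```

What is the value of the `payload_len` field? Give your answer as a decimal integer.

`payload_len` is the first field, at byte offset 0, occupying 8 bytes.
Bytes at offsets 0..7: 58 4A C3 83 D5 A6 35 BC.
Big-endian stores the most-significant byte at the lowest address.
The bytes are already most-significant first: 0x584AC383D5A635BC.
0x584AC383D5A635BC = 6362112394606818748.

6362112394606818748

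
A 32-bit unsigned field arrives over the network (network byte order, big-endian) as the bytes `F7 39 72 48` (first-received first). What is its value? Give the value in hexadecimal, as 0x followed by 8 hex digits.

Big-endian stores the most-significant byte at the lowest address.
The bytes are already most-significant first: 0xF7397248.

0xF7397248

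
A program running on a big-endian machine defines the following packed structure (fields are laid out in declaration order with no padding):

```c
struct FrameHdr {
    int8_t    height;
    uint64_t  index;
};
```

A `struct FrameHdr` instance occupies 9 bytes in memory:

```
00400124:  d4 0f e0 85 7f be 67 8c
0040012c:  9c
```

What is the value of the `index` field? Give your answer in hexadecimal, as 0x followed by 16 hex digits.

0x0FE0857FBE678C9C

`index` follows `height` (1 byte), so it starts at byte offset 1 and occupies 8 bytes.
Bytes at offsets 1..8: 0F E0 85 7F BE 67 8C 9C.
Big-endian: lowest address holds the most-significant byte.
The bytes are already most-significant first: 0x0FE0857FBE678C9C.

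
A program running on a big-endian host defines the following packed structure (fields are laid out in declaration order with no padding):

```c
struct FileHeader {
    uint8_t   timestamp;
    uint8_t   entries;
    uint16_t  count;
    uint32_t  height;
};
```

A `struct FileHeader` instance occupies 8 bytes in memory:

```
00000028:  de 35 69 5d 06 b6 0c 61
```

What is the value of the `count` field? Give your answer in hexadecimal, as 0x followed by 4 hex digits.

`count` follows `timestamp` (1 B), `entries` (1 B), so it starts at offset 1 + 1 = 2 and occupies 2 bytes.
Bytes at offsets 2..3: 69 5D.
Big-endian: lowest address holds the most-significant byte.
The bytes are already most-significant first: 0x695D.

0x695D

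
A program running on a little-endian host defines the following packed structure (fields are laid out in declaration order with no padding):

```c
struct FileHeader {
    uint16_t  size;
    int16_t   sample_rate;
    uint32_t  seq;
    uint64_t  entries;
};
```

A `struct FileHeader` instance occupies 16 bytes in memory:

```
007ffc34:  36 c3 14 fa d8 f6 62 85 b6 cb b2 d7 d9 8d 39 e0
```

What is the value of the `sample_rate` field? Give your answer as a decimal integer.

`sample_rate` follows `size` (2 bytes), so it starts at byte offset 2 and occupies 2 bytes.
Bytes at offsets 2..3: 14 FA.
In little-endian order the low byte comes first in memory.
Reassemble most-significant byte first: FA 14 → 0xFA14.
Top bit is set, so as a signed 16-bit value this is 0xFA14 − 2^16 = -1516.

-1516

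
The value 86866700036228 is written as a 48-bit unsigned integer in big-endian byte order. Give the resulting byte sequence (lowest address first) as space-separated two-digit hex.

4F 01 3A CC 68 84

86866700036228 in hexadecimal, padded to 48 bits, is 0x4F013ACC6884.
Split into bytes (most-significant first): 4F 01 3A CC 68 84.
Big-endian stores the most-significant byte at the lowest address.
So the memory order matches the most-significant-first order: 4F 01 3A CC 68 84.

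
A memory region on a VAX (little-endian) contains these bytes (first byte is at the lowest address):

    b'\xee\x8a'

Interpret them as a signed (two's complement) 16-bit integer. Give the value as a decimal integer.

In little-endian order the low byte comes first in memory.
Reassemble most-significant byte first: 8A EE → 0x8AEE.
Top bit is set, so as a signed 16-bit value this is 0x8AEE − 2^16 = -29970.

-29970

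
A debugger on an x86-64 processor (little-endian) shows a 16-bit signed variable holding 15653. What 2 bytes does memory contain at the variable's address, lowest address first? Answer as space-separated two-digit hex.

25 3D

15653 in hexadecimal, padded to 16 bits, is 0x3D25.
Split into bytes (most-significant first): 3D 25.
In little-endian order the low byte comes first in memory.
So at ascending addresses the bytes are 25 3D.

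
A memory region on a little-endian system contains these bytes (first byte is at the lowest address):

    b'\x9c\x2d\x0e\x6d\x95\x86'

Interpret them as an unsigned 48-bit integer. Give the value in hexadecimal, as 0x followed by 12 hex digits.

0x86956D0E2D9C

Little-endian: lowest address holds the least-significant byte.
Reassemble most-significant byte first: 86 95 6D 0E 2D 9C → 0x86956D0E2D9C.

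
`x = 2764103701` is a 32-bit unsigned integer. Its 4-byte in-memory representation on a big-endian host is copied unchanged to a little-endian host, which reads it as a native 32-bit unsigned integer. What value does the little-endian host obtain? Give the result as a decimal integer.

2764103701 in 32-bit hexadecimal is 0xA4C0E015.
Stored big-endian, the bytes at ascending addresses are A4 C0 E0 15.
Read back as little-endian, the first byte is least significant, giving 0x15E0C0A4.
0x15E0C0A4 = 367050916.

367050916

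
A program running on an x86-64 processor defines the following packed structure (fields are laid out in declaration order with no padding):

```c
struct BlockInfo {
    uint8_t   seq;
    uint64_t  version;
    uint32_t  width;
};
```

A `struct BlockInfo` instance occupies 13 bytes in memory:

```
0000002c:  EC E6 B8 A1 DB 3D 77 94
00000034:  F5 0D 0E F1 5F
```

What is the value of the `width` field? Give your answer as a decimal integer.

1609633293

`width` follows `seq` (1 B), `version` (8 B), so it starts at offset 1 + 8 = 9 and occupies 4 bytes.
Bytes at offsets 9..12: 0D 0E F1 5F.
Little-endian stores the least-significant byte at the lowest address.
Reassemble most-significant byte first: 5F F1 0E 0D → 0x5FF10E0D.
0x5FF10E0D = 1609633293.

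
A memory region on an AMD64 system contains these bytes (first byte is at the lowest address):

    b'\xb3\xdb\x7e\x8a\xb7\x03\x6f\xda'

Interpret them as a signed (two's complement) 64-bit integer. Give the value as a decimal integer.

Little-endian: lowest address holds the least-significant byte.
Reassemble most-significant byte first: DA 6F 03 B7 8A 7E DB B3 → 0xDA6F03B78A7EDBB3.
Top bit is set, so as a signed 64-bit value this is 0xDA6F03B78A7EDBB3 − 2^64 = -2706940764188910669.

-2706940764188910669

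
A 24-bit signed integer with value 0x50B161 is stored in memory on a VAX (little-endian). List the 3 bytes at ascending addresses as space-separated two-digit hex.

61 B1 50

Split into bytes (most-significant first): 50 B1 61.
Little-endian stores the least-significant byte at the lowest address.
So at ascending addresses the bytes are 61 B1 50.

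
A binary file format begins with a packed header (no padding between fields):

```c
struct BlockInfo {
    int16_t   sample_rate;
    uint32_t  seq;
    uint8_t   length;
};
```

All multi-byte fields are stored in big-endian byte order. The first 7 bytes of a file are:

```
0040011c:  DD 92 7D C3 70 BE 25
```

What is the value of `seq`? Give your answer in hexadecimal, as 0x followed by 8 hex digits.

`seq` follows `sample_rate` (2 bytes), so it starts at byte offset 2 and occupies 4 bytes.
Bytes at offsets 2..5: 7D C3 70 BE.
Big-endian stores the most-significant byte at the lowest address.
The bytes are already most-significant first: 0x7DC370BE.

0x7DC370BE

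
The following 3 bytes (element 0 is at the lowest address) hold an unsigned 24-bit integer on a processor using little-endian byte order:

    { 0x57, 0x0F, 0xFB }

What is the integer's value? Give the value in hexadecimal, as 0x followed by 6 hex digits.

Little-endian stores the least-significant byte at the lowest address.
Reassemble most-significant byte first: FB 0F 57 → 0xFB0F57.

0xFB0F57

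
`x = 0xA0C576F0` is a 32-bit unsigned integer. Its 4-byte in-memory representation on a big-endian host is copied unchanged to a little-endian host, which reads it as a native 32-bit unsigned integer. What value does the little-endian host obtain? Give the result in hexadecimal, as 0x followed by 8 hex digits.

0xF076C5A0

Stored big-endian, the bytes at ascending addresses are A0 C5 76 F0.
Read back as little-endian, the first byte is least significant, giving 0xF076C5A0.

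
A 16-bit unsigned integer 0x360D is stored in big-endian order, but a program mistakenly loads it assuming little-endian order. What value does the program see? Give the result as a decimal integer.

3382

Stored big-endian, the bytes at ascending addresses are 36 0D.
Read back as little-endian, the first byte is least significant, giving 0x0D36.
0x0D36 = 3382.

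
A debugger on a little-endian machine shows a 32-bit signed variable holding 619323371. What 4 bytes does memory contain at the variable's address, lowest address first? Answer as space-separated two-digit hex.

619323371 in hexadecimal, padded to 32 bits, is 0x24EA1FEB.
Split into bytes (most-significant first): 24 EA 1F EB.
In little-endian order the low byte comes first in memory.
So at ascending addresses the bytes are EB 1F EA 24.

EB 1F EA 24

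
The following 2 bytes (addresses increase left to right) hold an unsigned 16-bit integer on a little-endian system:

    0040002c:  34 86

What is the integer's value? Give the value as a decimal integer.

Little-endian stores the least-significant byte at the lowest address.
Reassemble most-significant byte first: 86 34 → 0x8634.
0x8634 = 34356.

34356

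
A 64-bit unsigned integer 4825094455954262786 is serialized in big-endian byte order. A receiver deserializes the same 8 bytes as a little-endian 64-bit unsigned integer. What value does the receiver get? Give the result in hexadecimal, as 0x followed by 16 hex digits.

4825094455954262786 in 64-bit hexadecimal is 0x42F62DD7DEDC4B02.
Stored big-endian, the bytes at ascending addresses are 42 F6 2D D7 DE DC 4B 02.
Read back as little-endian, the first byte is least significant, giving 0x024BDCDED72DF642.

0x024BDCDED72DF642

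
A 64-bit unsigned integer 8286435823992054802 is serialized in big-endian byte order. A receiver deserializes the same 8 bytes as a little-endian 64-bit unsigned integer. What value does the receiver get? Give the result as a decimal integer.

8286435823992054802 in 64-bit hexadecimal is 0x72FF557A7F1E2412.
Stored big-endian, the bytes at ascending addresses are 72 FF 55 7A 7F 1E 24 12.
Read back as little-endian, the first byte is least significant, giving 0x12241E7F7A55FF72.
0x12241E7F7A55FF72 = 1307203324706422642.

1307203324706422642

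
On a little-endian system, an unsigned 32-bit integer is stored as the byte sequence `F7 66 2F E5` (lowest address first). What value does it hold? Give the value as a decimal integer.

3845089015

Little-endian: lowest address holds the least-significant byte.
Reassemble most-significant byte first: E5 2F 66 F7 → 0xE52F66F7.
0xE52F66F7 = 3845089015.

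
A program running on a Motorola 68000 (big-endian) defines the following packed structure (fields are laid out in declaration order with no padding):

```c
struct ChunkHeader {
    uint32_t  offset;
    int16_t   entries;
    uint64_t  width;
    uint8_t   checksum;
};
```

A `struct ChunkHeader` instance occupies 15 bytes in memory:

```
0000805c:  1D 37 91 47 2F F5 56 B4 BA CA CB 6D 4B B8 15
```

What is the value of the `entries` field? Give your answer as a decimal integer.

12277

`entries` follows `offset` (4 bytes), so it starts at byte offset 4 and occupies 2 bytes.
Bytes at offsets 4..5: 2F F5.
In big-endian order the high byte comes first in memory.
The bytes are already most-significant first: 0x2FF5.
0x2FF5 = 12277.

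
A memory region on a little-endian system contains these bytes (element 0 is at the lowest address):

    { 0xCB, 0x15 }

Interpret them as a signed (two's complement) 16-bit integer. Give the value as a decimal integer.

Little-endian: lowest address holds the least-significant byte.
Reassemble most-significant byte first: 15 CB → 0x15CB.
0x15CB = 5579.

5579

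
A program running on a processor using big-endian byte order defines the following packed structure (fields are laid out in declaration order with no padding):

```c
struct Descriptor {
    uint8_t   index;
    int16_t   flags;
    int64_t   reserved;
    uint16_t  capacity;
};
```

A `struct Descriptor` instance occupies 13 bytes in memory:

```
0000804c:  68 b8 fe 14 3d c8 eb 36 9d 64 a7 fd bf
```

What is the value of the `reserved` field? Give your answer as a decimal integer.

1458542766897063079

`reserved` follows `index` (1 B), `flags` (2 B), so it starts at offset 1 + 2 = 3 and occupies 8 bytes.
Bytes at offsets 3..10: 14 3D C8 EB 36 9D 64 A7.
Big-endian stores the most-significant byte at the lowest address.
The bytes are already most-significant first: 0x143DC8EB369D64A7.
0x143DC8EB369D64A7 = 1458542766897063079.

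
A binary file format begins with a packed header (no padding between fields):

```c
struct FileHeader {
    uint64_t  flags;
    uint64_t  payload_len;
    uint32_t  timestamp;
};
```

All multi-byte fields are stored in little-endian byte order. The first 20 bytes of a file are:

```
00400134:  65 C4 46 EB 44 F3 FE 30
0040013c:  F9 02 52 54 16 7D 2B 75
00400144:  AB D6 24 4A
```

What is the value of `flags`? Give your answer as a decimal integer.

3530526635235656805

`flags` is the first field, at byte offset 0, occupying 8 bytes.
Bytes at offsets 0..7: 65 C4 46 EB 44 F3 FE 30.
Little-endian stores the least-significant byte at the lowest address.
Reassemble most-significant byte first: 30 FE F3 44 EB 46 C4 65 → 0x30FEF344EB46C465.
0x30FEF344EB46C465 = 3530526635235656805.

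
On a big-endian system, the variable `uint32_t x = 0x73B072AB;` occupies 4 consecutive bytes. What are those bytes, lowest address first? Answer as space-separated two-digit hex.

73 B0 72 AB

Split into bytes (most-significant first): 73 B0 72 AB.
Big-endian: lowest address holds the most-significant byte.
So the memory order matches the most-significant-first order: 73 B0 72 AB.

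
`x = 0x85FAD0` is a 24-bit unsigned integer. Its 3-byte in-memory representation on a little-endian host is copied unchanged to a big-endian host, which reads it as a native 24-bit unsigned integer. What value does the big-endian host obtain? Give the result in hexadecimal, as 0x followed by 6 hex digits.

Stored little-endian, the bytes at ascending addresses are D0 FA 85.
Read back as big-endian, the last byte is least significant, giving 0xD0FA85.

0xD0FA85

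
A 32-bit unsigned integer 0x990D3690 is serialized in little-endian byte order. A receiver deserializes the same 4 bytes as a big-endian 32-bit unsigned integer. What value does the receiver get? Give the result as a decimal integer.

2419461529

Stored little-endian, the bytes at ascending addresses are 90 36 0D 99.
Read back as big-endian, the last byte is least significant, giving 0x90360D99.
0x90360D99 = 2419461529.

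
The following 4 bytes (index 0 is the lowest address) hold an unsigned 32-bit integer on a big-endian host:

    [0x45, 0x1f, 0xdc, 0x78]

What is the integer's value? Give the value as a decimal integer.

Big-endian stores the most-significant byte at the lowest address.
The bytes are already most-significant first: 0x451FDC78.
0x451FDC78 = 1159715960.

1159715960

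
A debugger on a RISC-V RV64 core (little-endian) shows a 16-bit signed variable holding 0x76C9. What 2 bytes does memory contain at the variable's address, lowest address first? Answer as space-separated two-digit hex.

Split into bytes (most-significant first): 76 C9.
Little-endian stores the least-significant byte at the lowest address.
So at ascending addresses the bytes are C9 76.

C9 76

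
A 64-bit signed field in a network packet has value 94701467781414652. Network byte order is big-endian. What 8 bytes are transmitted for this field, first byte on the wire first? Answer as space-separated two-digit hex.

01 50 72 7B B2 D1 BE FC

94701467781414652 in hexadecimal, padded to 64 bits, is 0x0150727BB2D1BEFC.
Split into bytes (most-significant first): 01 50 72 7B B2 D1 BE FC.
Big-endian stores the most-significant byte at the lowest address.
So the memory order matches the most-significant-first order: 01 50 72 7B B2 D1 BE FC.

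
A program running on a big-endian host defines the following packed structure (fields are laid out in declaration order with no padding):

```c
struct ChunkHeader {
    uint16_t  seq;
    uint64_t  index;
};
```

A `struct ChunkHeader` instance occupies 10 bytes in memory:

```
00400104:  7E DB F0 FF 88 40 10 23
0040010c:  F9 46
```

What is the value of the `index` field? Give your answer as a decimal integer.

`index` follows `seq` (2 bytes), so it starts at byte offset 2 and occupies 8 bytes.
Bytes at offsets 2..9: F0 FF 88 40 10 23 F9 46.
Big-endian: lowest address holds the most-significant byte.
The bytes are already most-significant first: 0xF0FF88401023F946.
0xF0FF88401023F946 = 17365748496893999430.

17365748496893999430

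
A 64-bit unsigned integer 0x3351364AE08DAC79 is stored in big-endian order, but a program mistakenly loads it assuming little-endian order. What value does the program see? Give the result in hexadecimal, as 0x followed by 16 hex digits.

Stored big-endian, the bytes at ascending addresses are 33 51 36 4A E0 8D AC 79.
Read back as little-endian, the first byte is least significant, giving 0x79AC8DE04A365133.

0x79AC8DE04A365133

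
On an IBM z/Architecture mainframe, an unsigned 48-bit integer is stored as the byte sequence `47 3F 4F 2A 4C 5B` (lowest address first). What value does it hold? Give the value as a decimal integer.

78337236683867

In big-endian order the high byte comes first in memory.
The bytes are already most-significant first: 0x473F4F2A4C5B.
0x473F4F2A4C5B = 78337236683867.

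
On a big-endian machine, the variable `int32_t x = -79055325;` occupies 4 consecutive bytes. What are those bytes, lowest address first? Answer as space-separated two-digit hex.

FB 49 B6 23

Two's complement of -79055325 in 32 bits: 79055325 = 0x04B649DD; invert → 0xFB49B622; add 1 → 0xFB49B623.
Split into bytes (most-significant first): FB 49 B6 23.
In big-endian order the high byte comes first in memory.
So the memory order matches the most-significant-first order: FB 49 B6 23.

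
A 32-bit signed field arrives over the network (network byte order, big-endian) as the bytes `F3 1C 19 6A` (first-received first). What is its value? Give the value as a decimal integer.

Big-endian stores the most-significant byte at the lowest address.
The bytes are already most-significant first: 0xF31C196A.
Top bit is set, so as a signed 32-bit value this is 0xF31C196A − 2^32 = -216262294.

-216262294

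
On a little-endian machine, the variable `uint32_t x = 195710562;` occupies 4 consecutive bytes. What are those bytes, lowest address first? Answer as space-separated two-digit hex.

195710562 in hexadecimal, padded to 32 bits, is 0x0BAA4E62.
Split into bytes (most-significant first): 0B AA 4E 62.
Little-endian: lowest address holds the least-significant byte.
So at ascending addresses the bytes are 62 4E AA 0B.

62 4E AA 0B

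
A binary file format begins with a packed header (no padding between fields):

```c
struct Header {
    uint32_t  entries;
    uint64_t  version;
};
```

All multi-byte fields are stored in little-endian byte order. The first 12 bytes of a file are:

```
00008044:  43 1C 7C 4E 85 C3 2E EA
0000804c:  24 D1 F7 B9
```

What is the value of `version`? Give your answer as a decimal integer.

13400409172742161285

`version` follows `entries` (4 bytes), so it starts at byte offset 4 and occupies 8 bytes.
Bytes at offsets 4..11: 85 C3 2E EA 24 D1 F7 B9.
In little-endian order the low byte comes first in memory.
Reassemble most-significant byte first: B9 F7 D1 24 EA 2E C3 85 → 0xB9F7D124EA2EC385.
0xB9F7D124EA2EC385 = 13400409172742161285.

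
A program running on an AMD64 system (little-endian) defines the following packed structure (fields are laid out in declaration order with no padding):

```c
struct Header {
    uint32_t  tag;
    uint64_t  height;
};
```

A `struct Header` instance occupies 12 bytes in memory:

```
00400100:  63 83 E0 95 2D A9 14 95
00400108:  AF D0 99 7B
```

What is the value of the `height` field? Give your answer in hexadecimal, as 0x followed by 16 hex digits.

0x7B99D0AF9514A92D

`height` follows `tag` (4 bytes), so it starts at byte offset 4 and occupies 8 bytes.
Bytes at offsets 4..11: 2D A9 14 95 AF D0 99 7B.
Little-endian stores the least-significant byte at the lowest address.
Reassemble most-significant byte first: 7B 99 D0 AF 95 14 A9 2D → 0x7B99D0AF9514A92D.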